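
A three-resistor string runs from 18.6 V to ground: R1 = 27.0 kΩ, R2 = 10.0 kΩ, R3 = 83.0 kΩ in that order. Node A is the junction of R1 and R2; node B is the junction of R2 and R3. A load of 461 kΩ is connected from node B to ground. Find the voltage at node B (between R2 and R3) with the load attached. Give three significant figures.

V ≈ 12.2 V

At node B, R3 is in parallel with the load: R3‖R_L = 70.34 kΩ.
Below node A the resistance is R2 + (R3‖R_L) = 80.34 kΩ, so V_A = 18.6 × 80.34/107.3 = 13.92 V.
Then V_B = V_A × (R3‖R_L)/(R2 + R3‖R_L) = 13.92 × 70.34/80.34 = 12.2 V.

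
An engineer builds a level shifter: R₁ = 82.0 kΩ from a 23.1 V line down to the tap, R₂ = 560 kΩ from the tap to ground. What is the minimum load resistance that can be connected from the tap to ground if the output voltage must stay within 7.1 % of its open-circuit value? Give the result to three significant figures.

R_L(min) ≈ 936 kΩ

Output resistance R_th = R₁‖R₂ = (82.0 × 560)/642.0 = 71.53 kΩ.
The fractional drop is R_th/(R_th + R_L); requiring this ≤ 0.0710 gives R_L ≥ R_th(1/0.0710 − 1) = 71.53 × 13.08 = 936 kΩ.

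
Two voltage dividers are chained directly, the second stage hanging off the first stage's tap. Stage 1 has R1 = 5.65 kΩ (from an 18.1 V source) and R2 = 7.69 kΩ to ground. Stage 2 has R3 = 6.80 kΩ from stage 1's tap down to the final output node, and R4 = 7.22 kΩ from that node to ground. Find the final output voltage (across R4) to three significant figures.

V_out ≈ 4.36 V

Stage 2 presents R3+R4 = 14.02 kΩ as a load on stage 1's tap.
Stage 1's lower leg becomes R2‖(R3+R4) = 4.966 kΩ, so V_mid = 18.1 × 4.966/10.62 = 8.467 V.
Stage 2 is itself unloaded: V_out = V_mid × R4/(R3+R4) = 8.467 × 7.22/14.02 = 4.36 V.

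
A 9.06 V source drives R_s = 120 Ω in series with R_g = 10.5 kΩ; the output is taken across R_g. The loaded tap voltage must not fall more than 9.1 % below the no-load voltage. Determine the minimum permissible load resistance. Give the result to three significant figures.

Output resistance R_th = R_s‖R_g = (120 × 10500)/10620 = 118.6 Ω.
The fractional drop is R_th/(R_th + R_L); requiring this ≤ 0.0910 gives R_L ≥ R_th(1/0.0910 − 1) = 118.6 × 9.989 = 1.19 kΩ.

R_L(min) ≈ 1.19 kΩ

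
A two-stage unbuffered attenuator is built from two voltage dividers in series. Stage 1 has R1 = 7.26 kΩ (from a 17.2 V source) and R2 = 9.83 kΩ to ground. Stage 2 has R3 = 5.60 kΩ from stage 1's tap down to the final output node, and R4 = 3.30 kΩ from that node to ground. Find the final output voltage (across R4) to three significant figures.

Stage 2 presents R3+R4 = 8.900 kΩ as a load on stage 1's tap.
Stage 1's lower leg becomes R2‖(R3+R4) = 4.671 kΩ, so V_mid = 17.2 × 4.671/11.93 = 6.734 V.
Stage 2 is itself unloaded: V_out = V_mid × R4/(R3+R4) = 6.734 × 3.30/8.900 = 2.50 V.

V_out ≈ 2.50 V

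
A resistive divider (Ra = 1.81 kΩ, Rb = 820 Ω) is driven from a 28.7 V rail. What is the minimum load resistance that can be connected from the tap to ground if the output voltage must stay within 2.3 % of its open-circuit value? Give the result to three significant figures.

R_L(min) ≈ 24.0 kΩ

Output resistance R_th = Ra‖Rb = (1810 × 820)/2630 = 564.3 Ω.
The fractional drop is R_th/(R_th + R_L); requiring this ≤ 0.0230 gives R_L ≥ R_th(1/0.0230 − 1) = 564.3 × 42.48 = 24.0 kΩ.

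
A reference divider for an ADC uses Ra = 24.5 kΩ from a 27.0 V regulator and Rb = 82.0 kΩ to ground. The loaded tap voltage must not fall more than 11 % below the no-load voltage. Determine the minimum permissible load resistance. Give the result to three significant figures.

Output resistance R_th = Ra‖Rb = (24.5 × 82.0)/106.5 = 18.86 kΩ.
The fractional drop is R_th/(R_th + R_L); requiring this ≤ 0.110 gives R_L ≥ R_th(1/0.110 − 1) = 18.86 × 8.091 = 153 kΩ.

R_L(min) ≈ 153 kΩ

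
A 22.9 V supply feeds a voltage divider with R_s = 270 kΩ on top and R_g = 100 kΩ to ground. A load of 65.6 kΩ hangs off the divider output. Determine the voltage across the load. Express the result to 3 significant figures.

The load sits in parallel with R_g: R_g‖R_L = (100 × 65.6) / (100 + 65.6) = 39.61 kΩ.
V_out = 22.9 × 39.61 / (270 + 39.61) = 22.9 × 39.61/309.6 = 2.93 V.

V_out ≈ 2.93 V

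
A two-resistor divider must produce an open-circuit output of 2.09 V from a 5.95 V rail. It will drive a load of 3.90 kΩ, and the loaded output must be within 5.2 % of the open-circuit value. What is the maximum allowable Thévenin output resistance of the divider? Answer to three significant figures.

R_th ≤ 214 Ω

Loading drop = R_th/(R_th + R_L) ≤ 0.0520, so R_th ≤ R_L · ε/(1−ε) = 3.90 kΩ × 0.0520/0.9480 = 214 Ω.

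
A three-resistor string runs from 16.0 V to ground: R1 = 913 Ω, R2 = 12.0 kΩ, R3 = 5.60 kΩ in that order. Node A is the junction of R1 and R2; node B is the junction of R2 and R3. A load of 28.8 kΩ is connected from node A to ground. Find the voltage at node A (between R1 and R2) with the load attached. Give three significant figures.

Below node A the series string R2+R3 = 17600 Ω sits in parallel with the 28800 Ω load: 10920 Ω.
V_A = 16.0 × 10920/(913 + 10920) = 14.8 V.

V ≈ 14.8 V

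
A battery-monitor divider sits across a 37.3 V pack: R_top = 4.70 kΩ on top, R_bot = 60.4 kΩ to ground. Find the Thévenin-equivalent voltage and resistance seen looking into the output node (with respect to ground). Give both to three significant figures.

V_th is the open-circuit tap voltage: 37.3 × 60.4/(4.70 + 60.4) = 34.6 V.
With the supply zeroed, R_top and R_bot appear in parallel from the tap: R_th = R_top‖R_bot = (4.70 × 60.4)/65.10 = 4.36 kΩ.

V_th = 34.6 V, R_th = 4.36 kΩ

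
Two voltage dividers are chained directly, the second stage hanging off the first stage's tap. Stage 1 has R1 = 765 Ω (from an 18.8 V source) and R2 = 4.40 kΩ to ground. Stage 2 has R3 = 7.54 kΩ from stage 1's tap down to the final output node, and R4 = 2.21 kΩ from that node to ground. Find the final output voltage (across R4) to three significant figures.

V_out ≈ 3.40 V

Stage 2 presents R3+R4 = 9750 Ω as a load on stage 1's tap.
Stage 1's lower leg becomes R2‖(R3+R4) = 3032 Ω, so V_mid = 18.8 × 3032/3797 = 15.01 V.
Stage 2 is itself unloaded: V_out = V_mid × R4/(R3+R4) = 15.01 × 2210/9750 = 3.40 V.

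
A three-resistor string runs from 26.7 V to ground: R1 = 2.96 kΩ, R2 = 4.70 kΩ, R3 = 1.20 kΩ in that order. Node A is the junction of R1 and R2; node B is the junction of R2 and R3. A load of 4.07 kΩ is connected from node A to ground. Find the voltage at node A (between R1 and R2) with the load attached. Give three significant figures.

Below node A the series string R2+R3 = 5.900 kΩ sits in parallel with the 4.07 kΩ load: 2.409 kΩ.
V_A = 26.7 × 2.409/(2.96 + 2.409) = 12.0 V.

V ≈ 12.0 V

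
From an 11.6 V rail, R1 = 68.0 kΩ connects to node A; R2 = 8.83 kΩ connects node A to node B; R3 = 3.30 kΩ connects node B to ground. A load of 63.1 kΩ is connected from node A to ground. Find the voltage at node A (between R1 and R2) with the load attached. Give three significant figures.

V ≈ 1.51 V

Below node A the series string R2+R3 = 12.13 kΩ sits in parallel with the 63.1 kΩ load: 10.17 kΩ.
V_A = 11.6 × 10.17/(68.0 + 10.17) = 1.51 V.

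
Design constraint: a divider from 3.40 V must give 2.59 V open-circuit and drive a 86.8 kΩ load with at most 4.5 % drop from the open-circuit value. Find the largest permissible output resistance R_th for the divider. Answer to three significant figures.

R_th ≤ 4.09 kΩ

Loading drop = R_th/(R_th + R_L) ≤ 0.0450, so R_th ≤ R_L · ε/(1−ε) = 86.8 kΩ × 0.0450/0.9550 = 4.09 kΩ.
(Any R1, R2 with R2/(R1+R2) = 0.762 and R1‖R2 ≤ 4.09 kΩ will meet the spec.)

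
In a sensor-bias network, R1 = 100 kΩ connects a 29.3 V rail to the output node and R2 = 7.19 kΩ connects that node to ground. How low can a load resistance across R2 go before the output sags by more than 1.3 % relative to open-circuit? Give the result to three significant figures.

R_L(min) ≈ 509 kΩ

Output resistance R_th = R1‖R2 = (100 × 7.19)/107.2 = 6.708 kΩ.
The fractional drop is R_th/(R_th + R_L); requiring this ≤ 0.0130 gives R_L ≥ R_th(1/0.0130 − 1) = 6.708 × 75.92 = 509 kΩ.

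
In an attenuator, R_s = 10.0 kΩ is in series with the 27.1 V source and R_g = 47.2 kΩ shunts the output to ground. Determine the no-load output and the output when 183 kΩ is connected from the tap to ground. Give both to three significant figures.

Unloaded: 22.4 V; loaded: 21.4 V

Open-circuit: V = 27.1 × 47.2/(10.0 + 47.2) = 22.4 V.
With the load, R_g becomes R_g‖R_L = 37.52 kΩ, so V = 27.1 × 37.52/47.52 = 21.4 V.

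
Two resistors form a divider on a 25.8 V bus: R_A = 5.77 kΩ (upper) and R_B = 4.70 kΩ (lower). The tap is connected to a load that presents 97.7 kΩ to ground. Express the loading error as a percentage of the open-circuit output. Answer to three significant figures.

The divider's output (Thévenin) resistance is R_A‖R_B = 2.590 kΩ.
Fractional drop under load = R_th/(R_th + R_L) = 2.590 / (2.590 + 97.7) = 0.02583.
So the output falls by 2.58 %.

2.58 %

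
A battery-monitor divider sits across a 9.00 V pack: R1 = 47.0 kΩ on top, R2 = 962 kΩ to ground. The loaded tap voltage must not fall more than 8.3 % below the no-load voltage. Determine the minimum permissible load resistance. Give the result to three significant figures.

Output resistance R_th = R1‖R2 = (47.0 × 962)/1009 = 44.81 kΩ.
The fractional drop is R_th/(R_th + R_L); requiring this ≤ 0.0830 gives R_L ≥ R_th(1/0.0830 − 1) = 44.81 × 11.05 = 495 kΩ.

R_L(min) ≈ 495 kΩ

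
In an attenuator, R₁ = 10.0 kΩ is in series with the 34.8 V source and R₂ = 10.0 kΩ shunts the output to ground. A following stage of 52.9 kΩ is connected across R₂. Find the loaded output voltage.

V_out ≈ 15.9 V

The load sits in parallel with R₂: R₂‖R_L = (10.0 × 52.9) / (10.0 + 52.9) = 8.410 kΩ.
V_out = 34.8 × 8.410 / (10.0 + 8.410) = 34.8 × 8.410/18.41 = 15.9 V.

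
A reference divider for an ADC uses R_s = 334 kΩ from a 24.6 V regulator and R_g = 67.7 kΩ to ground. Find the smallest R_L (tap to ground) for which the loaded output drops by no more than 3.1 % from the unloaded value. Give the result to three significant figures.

R_L(min) ≈ 1.76 MΩ

Output resistance R_th = R_s‖R_g = (334 × 67.7)/401.7 = 56.29 kΩ.
The fractional drop is R_th/(R_th + R_L); requiring this ≤ 0.0310 gives R_L ≥ R_th(1/0.0310 − 1) = 56.29 × 31.26 = 1.76 MΩ.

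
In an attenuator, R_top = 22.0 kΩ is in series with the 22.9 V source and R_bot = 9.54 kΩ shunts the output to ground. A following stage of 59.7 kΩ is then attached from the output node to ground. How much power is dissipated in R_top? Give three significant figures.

Total resistance from the source is R_top + (R_bot‖R_L) = 30.23 kΩ, so I = 22.9/30.23 kΩ = 0.7576 mA.
P = I²·R_top = (0.7576 mA)² × 22.0 kΩ = 12.6 mW.

P ≈ 12.6 mW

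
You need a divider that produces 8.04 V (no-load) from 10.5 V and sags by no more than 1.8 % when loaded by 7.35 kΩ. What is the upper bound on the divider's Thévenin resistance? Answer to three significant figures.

R_th ≤ 135 Ω

Loading drop = R_th/(R_th + R_L) ≤ 0.0180, so R_th ≤ R_L · ε/(1−ε) = 7.35 kΩ × 0.0180/0.9820 = 135 Ω.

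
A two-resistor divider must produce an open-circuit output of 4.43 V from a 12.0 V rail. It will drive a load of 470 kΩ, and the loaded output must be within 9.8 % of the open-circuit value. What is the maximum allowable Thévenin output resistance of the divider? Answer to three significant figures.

R_th ≤ 51.1 kΩ

Loading drop = R_th/(R_th + R_L) ≤ 0.0980, so R_th ≤ R_L · ε/(1−ε) = 470 kΩ × 0.0980/0.9020 = 51.1 kΩ.
(Any R1, R2 with R2/(R1+R2) = 0.369 and R1‖R2 ≤ 51.1 kΩ will meet the spec.)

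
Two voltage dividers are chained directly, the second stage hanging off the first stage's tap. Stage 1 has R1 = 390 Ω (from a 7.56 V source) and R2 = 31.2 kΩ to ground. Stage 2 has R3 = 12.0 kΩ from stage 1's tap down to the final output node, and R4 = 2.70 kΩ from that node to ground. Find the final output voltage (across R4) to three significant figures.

V_out ≈ 1.34 V

Stage 2 presents R3+R4 = 14700 Ω as a load on stage 1's tap.
Stage 1's lower leg becomes R2‖(R3+R4) = 9992 Ω, so V_mid = 7.56 × 9992/10380 = 7.276 V.
Stage 2 is itself unloaded: V_out = V_mid × R4/(R3+R4) = 7.276 × 2700/14700 = 1.34 V.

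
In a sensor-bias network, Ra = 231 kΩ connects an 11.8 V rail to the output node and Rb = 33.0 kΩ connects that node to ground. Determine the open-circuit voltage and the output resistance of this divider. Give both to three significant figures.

V_th is the open-circuit tap voltage: 11.8 × 33.0/(231 + 33.0) = 1.48 V.
With the supply zeroed, Ra and Rb appear in parallel from the tap: R_th = Ra‖Rb = (231 × 33.0)/264.0 = 28.9 kΩ.

V_th = 1.48 V, R_th = 28.9 kΩ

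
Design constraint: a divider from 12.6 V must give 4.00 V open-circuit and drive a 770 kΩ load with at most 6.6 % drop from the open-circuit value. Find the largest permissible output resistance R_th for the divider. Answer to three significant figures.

R_th ≤ 54.4 kΩ

Loading drop = R_th/(R_th + R_L) ≤ 0.0660, so R_th ≤ R_L · ε/(1−ε) = 770 kΩ × 0.0660/0.9340 = 54.4 kΩ.
(Any R1, R2 with R2/(R1+R2) = 0.317 and R1‖R2 ≤ 54.4 kΩ will meet the spec.)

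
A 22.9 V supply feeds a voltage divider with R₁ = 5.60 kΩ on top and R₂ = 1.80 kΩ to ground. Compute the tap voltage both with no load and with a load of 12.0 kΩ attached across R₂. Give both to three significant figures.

Open-circuit: V = 22.9 × 1.80/(5.60 + 1.80) = 5.57 V.
With the load, R₂ becomes R₂‖R_L = 1.565 kΩ, so V = 22.9 × 1.565/7.165 = 5.00 V.

Unloaded: 5.57 V; loaded: 5.00 V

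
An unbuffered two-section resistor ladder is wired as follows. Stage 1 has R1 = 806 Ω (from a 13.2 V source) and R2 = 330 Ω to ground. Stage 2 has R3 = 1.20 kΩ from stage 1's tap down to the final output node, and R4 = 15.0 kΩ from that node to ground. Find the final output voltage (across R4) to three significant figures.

V_out ≈ 3.50 V

Stage 2 presents R3+R4 = 16200 Ω as a load on stage 1's tap.
Stage 1's lower leg becomes R2‖(R3+R4) = 323.4 Ω, so V_mid = 13.2 × 323.4/1129 = 3.780 V.
Stage 2 is itself unloaded: V_out = V_mid × R4/(R3+R4) = 3.780 × 15000/16200 = 3.50 V.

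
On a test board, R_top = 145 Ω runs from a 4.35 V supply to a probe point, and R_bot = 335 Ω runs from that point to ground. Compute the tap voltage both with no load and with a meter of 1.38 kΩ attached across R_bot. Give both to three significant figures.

Unloaded: 3.04 V; loaded: 2.83 V

Open-circuit: V = 4.35 × 335/(145 + 335) = 3.04 V.
With the load, R_bot becomes R_bot‖R_L = 269.6 Ω, so V = 4.35 × 269.6/414.6 = 2.83 V.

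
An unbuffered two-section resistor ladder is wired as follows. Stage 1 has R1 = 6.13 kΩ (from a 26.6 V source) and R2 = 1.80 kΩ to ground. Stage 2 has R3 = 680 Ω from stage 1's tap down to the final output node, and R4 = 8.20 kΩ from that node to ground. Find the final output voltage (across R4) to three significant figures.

Stage 2 presents R3+R4 = 8880 Ω as a load on stage 1's tap.
Stage 1's lower leg becomes R2‖(R3+R4) = 1497 Ω, so V_mid = 26.6 × 1497/7627 = 5.220 V.
Stage 2 is itself unloaded: V_out = V_mid × R4/(R3+R4) = 5.220 × 8200/8880 = 4.82 V.

V_out ≈ 4.82 V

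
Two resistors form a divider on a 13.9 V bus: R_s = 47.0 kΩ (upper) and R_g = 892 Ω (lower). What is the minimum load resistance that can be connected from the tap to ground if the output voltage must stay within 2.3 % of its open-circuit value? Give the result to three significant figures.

Output resistance R_th = R_s‖R_g = (47000 × 892)/47890 = 875.4 Ω.
The fractional drop is R_th/(R_th + R_L); requiring this ≤ 0.0230 gives R_L ≥ R_th(1/0.0230 − 1) = 875.4 × 42.48 = 37.2 kΩ.

R_L(min) ≈ 37.2 kΩ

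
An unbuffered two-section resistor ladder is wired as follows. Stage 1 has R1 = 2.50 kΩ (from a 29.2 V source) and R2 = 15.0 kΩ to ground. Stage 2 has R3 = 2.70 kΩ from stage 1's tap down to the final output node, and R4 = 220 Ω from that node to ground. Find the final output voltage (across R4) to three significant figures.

V_out ≈ 1.09 V

Stage 2 presents R3+R4 = 2920 Ω as a load on stage 1's tap.
Stage 1's lower leg becomes R2‖(R3+R4) = 2444 Ω, so V_mid = 29.2 × 2444/4944 = 14.44 V.
Stage 2 is itself unloaded: V_out = V_mid × R4/(R3+R4) = 14.44 × 220/2920 = 1.09 V.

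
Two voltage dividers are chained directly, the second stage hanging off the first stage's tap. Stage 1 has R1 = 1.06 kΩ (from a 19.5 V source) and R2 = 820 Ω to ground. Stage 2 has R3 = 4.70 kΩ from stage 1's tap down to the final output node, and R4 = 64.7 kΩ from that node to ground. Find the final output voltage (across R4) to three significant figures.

Stage 2 presents R3+R4 = 69400 Ω as a load on stage 1's tap.
Stage 1's lower leg becomes R2‖(R3+R4) = 810.4 Ω, so V_mid = 19.5 × 810.4/1870 = 8.449 V.
Stage 2 is itself unloaded: V_out = V_mid × R4/(R3+R4) = 8.449 × 64700/69400 = 7.88 V.

V_out ≈ 7.88 V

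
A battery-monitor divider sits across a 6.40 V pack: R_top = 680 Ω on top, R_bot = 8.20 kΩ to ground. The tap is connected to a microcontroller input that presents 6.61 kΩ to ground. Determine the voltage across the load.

The load sits in parallel with R_bot: R_bot‖R_L = (8200 × 6610) / (8200 + 6610) = 3660 Ω.
V_out = 6.40 × 3660 / (680 + 3660) = 6.40 × 3660/4340 = 5.40 V.

V_out ≈ 5.40 V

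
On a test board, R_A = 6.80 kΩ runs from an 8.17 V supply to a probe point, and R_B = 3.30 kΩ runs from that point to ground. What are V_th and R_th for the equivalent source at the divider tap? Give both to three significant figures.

V_th is the open-circuit tap voltage: 8.17 × 3.30/(6.80 + 3.30) = 2.67 V.
With the supply zeroed, R_A and R_B appear in parallel from the tap: R_th = R_A‖R_B = (6.80 × 3.30)/10.10 = 2.22 kΩ.

V_th = 2.67 V, R_th = 2.22 kΩ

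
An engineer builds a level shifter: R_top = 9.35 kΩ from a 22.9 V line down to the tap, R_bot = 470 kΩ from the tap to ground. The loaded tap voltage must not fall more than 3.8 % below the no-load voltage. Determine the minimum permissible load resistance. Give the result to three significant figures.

R_L(min) ≈ 232 kΩ

Output resistance R_th = R_top‖R_bot = (9.35 × 470)/479.4 = 9.168 kΩ.
The fractional drop is R_th/(R_th + R_L); requiring this ≤ 0.0380 gives R_L ≥ R_th(1/0.0380 − 1) = 9.168 × 25.32 = 232 kΩ.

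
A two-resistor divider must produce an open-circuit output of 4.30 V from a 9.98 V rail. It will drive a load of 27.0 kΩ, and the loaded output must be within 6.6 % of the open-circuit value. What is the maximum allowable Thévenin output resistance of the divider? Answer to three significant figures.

Loading drop = R_th/(R_th + R_L) ≤ 0.0660, so R_th ≤ R_L · ε/(1−ε) = 27.0 kΩ × 0.0660/0.9340 = 1.91 kΩ.

R_th ≤ 1.91 kΩ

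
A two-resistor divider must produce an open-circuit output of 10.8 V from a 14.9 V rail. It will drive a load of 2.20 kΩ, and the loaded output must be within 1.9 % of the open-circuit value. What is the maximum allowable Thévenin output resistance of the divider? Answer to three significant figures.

R_th ≤ 42.6 Ω

Loading drop = R_th/(R_th + R_L) ≤ 0.0190, so R_th ≤ R_L · ε/(1−ε) = 2.20 kΩ × 0.0190/0.9810 = 42.6 Ω.
(Any R1, R2 with R2/(R1+R2) = 0.725 and R1‖R2 ≤ 42.6 Ω will meet the spec.)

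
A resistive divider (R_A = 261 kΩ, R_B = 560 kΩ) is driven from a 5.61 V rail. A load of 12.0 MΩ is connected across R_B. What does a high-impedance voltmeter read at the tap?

V_out ≈ 3.77 V

The load sits in parallel with R_B: R_B‖R_L = (560 × 12000) / (560 + 12000) = 535.0 kΩ.
V_out = 5.61 × 535.0 / (261 + 535.0) = 5.61 × 535.0/796.0 = 3.77 V.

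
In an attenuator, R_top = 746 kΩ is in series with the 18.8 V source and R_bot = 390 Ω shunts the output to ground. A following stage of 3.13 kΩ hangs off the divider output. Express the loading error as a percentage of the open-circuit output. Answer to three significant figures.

11.1 %

The divider's output (Thévenin) resistance is R_top‖R_bot = 389.8 Ω.
Fractional drop under load = R_th/(R_th + R_L) = 389.8 / (389.8 + 3130) = 0.1107.
So the output falls by 11.1 %.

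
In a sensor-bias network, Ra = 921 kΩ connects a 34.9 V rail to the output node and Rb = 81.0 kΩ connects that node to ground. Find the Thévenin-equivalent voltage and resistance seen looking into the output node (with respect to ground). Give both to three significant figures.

V_th = 2.82 V, R_th = 74.5 kΩ

V_th is the open-circuit tap voltage: 34.9 × 81.0/(921 + 81.0) = 2.82 V.
With the supply zeroed, Ra and Rb appear in parallel from the tap: R_th = Ra‖Rb = (921 × 81.0)/1002 = 74.5 kΩ.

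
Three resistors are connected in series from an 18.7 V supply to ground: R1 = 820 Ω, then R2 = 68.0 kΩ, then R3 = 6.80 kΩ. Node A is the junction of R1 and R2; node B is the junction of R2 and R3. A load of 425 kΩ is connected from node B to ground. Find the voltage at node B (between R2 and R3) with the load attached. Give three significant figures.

V ≈ 1.66 V

At node B, R3 is in parallel with the load: R3‖R_L = 6693 Ω.
Below node A the resistance is R2 + (R3‖R_L) = 74690 Ω, so V_A = 18.7 × 74690/75510 = 18.50 V.
Then V_B = V_A × (R3‖R_L)/(R2 + R3‖R_L) = 18.50 × 6693/74690 = 1.66 V.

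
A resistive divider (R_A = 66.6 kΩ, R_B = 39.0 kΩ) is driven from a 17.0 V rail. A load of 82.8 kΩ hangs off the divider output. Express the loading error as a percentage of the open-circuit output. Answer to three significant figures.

Unloaded V = 17.0 × 39.0/105.6 = 6.278 V.
Loaded: R_B‖R_L = 26.51 kΩ, giving V = 17.0 × 26.51/93.11 = 4.840 V.
Drop = (6.278 − 4.840) / 6.278 = 22.9 %.

22.9 %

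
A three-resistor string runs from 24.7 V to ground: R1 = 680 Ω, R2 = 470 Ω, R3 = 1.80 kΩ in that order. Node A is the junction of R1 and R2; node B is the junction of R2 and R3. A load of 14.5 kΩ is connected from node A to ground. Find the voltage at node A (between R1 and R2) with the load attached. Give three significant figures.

V ≈ 18.3 V

Below node A the series string R2+R3 = 2270 Ω sits in parallel with the 14500 Ω load: 1963 Ω.
V_A = 24.7 × 1963/(680 + 1963) = 18.3 V.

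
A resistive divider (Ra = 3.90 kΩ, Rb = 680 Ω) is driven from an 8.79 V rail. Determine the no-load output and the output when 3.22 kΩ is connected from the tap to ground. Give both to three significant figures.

Open-circuit: V = 8.79 × 680/(3900 + 680) = 1.31 V.
With the load, Rb becomes Rb‖R_L = 561.4 Ω, so V = 8.79 × 561.4/4461 = 1.11 V.

Unloaded: 1.31 V; loaded: 1.11 V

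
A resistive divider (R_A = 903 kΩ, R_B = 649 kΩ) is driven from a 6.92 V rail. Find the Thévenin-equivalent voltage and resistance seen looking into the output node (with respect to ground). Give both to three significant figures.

V_th is the open-circuit tap voltage: 6.92 × 649/(903 + 649) = 2.89 V.
With the supply zeroed, R_A and R_B appear in parallel from the tap: R_th = R_A‖R_B = (903 × 649)/1552 = 378 kΩ.

V_th = 2.89 V, R_th = 378 kΩ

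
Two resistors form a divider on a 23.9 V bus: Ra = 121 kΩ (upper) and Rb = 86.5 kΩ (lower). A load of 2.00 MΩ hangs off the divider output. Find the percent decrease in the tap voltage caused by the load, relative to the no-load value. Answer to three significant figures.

The divider's output (Thévenin) resistance is Ra‖Rb = 50.44 kΩ.
Fractional drop under load = R_th/(R_th + R_L) = 50.44 / (50.44 + 2000) = 0.02460.
So the output falls by 2.46 %.

2.46 %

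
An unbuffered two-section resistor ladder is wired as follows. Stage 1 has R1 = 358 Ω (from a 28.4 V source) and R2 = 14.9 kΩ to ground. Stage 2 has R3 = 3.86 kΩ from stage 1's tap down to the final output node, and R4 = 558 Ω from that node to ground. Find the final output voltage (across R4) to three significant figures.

V_out ≈ 3.25 V

Stage 2 presents R3+R4 = 4418 Ω as a load on stage 1's tap.
Stage 1's lower leg becomes R2‖(R3+R4) = 3408 Ω, so V_mid = 28.4 × 3408/3766 = 25.70 V.
Stage 2 is itself unloaded: V_out = V_mid × R4/(R3+R4) = 25.70 × 558/4418 = 3.25 V.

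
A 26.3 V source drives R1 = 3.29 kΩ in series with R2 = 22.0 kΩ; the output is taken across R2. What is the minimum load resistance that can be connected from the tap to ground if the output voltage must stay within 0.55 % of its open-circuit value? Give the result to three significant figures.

Output resistance R_th = R1‖R2 = (3.29 × 22.0)/25.29 = 2.862 kΩ.
The fractional drop is R_th/(R_th + R_L); requiring this ≤ 0.00550 gives R_L ≥ R_th(1/0.00550 − 1) = 2.862 × 180.8 = 518 kΩ.

R_L(min) ≈ 518 kΩ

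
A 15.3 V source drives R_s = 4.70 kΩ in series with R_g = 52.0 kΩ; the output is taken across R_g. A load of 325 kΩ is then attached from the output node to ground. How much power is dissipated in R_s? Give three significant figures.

P ≈ 0.449 mW

Total resistance from the source is R_s + (R_g‖R_L) = 49.53 kΩ, so I = 15.3/49.53 kΩ = 0.3089 mA.
P = I²·R_s = (0.3089 mA)² × 4.70 kΩ = 0.449 mW.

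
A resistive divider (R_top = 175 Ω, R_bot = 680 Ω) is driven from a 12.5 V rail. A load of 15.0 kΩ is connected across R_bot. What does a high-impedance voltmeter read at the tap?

V_out ≈ 9.85 V

The load sits in parallel with R_bot: R_bot‖R_L = (680 × 15000) / (680 + 15000) = 650.5 Ω.
V_out = 12.5 × 650.5 / (175 + 650.5) = 12.5 × 650.5/825.5 = 9.85 V.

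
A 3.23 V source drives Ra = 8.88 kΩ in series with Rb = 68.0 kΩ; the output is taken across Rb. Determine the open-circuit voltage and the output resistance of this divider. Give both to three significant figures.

V_th is the open-circuit tap voltage: 3.23 × 68.0/(8.88 + 68.0) = 2.86 V.
With the supply zeroed, Ra and Rb appear in parallel from the tap: R_th = Ra‖Rb = (8.88 × 68.0)/76.88 = 7.85 kΩ.

V_th = 2.86 V, R_th = 7.85 kΩ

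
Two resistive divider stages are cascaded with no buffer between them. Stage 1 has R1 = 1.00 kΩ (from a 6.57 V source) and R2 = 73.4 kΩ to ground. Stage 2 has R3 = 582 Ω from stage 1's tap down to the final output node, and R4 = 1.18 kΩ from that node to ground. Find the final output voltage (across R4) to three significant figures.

Stage 2 presents R3+R4 = 1762 Ω as a load on stage 1's tap.
Stage 1's lower leg becomes R2‖(R3+R4) = 1721 Ω, so V_mid = 6.57 × 1721/2721 = 4.155 V.
Stage 2 is itself unloaded: V_out = V_mid × R4/(R3+R4) = 4.155 × 1180/1762 = 2.78 V.

V_out ≈ 2.78 V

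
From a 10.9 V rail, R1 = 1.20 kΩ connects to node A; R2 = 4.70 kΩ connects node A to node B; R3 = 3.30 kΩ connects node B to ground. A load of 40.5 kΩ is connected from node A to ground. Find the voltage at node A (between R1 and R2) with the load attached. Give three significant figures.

Below node A the series string R2+R3 = 8.000 kΩ sits in parallel with the 40.5 kΩ load: 6.680 kΩ.
V_A = 10.9 × 6.680/(1.20 + 6.680) = 9.24 V.

V ≈ 9.24 V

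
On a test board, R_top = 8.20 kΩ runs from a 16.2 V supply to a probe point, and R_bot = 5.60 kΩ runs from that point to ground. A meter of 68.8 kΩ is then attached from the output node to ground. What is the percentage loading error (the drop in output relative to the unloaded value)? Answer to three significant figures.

The divider's output (Thévenin) resistance is R_top‖R_bot = 3.328 kΩ.
Fractional drop under load = R_th/(R_th + R_L) = 3.328 / (3.328 + 68.8) = 0.04613.
So the output falls by 4.61 %.

4.61 %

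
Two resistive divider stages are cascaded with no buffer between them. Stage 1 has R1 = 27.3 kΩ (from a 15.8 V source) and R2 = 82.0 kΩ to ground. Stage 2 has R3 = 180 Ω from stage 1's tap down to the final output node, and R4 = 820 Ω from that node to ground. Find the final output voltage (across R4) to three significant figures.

V_out ≈ 0.452 V

Stage 2 presents R3+R4 = 1000 Ω as a load on stage 1's tap.
Stage 1's lower leg becomes R2‖(R3+R4) = 988.0 Ω, so V_mid = 15.8 × 988.0/28290 = 0.5518 V.
Stage 2 is itself unloaded: V_out = V_mid × R4/(R3+R4) = 0.5518 × 820/1000 = 0.452 V.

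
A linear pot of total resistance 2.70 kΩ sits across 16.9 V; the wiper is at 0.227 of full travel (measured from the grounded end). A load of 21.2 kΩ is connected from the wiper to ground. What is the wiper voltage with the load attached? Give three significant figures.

The wiper splits the pot into (1−α)R = 2087 Ω above and αR = 612.9 Ω below.
Lower section ‖ load = 595.7 Ω.
V_wiper = 16.9 × 595.7/(2087 + 595.7) = 3.75 V.

V ≈ 3.75 V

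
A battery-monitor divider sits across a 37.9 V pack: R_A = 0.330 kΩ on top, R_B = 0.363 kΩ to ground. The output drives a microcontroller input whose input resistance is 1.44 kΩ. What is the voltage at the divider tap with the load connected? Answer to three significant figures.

V_out ≈ 17.7 V

The load sits in parallel with R_B: R_B‖R_L = (363 × 1440) / (363 + 1440) = 289.9 Ω.
V_out = 37.9 × 289.9 / (330 + 289.9) = 37.9 × 289.9/619.9 = 17.7 V.
(Unloaded it would have been 19.9 V.)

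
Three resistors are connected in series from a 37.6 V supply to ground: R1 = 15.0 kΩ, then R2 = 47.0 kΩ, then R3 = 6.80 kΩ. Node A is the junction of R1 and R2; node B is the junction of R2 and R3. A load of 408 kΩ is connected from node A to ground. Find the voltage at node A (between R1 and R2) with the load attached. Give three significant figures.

Below node A the series string R2+R3 = 53.80 kΩ sits in parallel with the 408 kΩ load: 47.53 kΩ.
V_A = 37.6 × 47.53/(15.0 + 47.53) = 28.6 V.

V ≈ 28.6 V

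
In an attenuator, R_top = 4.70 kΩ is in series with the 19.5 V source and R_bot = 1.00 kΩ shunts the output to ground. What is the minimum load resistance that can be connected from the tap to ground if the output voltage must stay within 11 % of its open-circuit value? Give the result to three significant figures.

R_L(min) ≈ 6.67 kΩ

Output resistance R_th = R_top‖R_bot = (4700 × 1000)/5700 = 824.6 Ω.
The fractional drop is R_th/(R_th + R_L); requiring this ≤ 0.110 gives R_L ≥ R_th(1/0.110 − 1) = 824.6 × 8.091 = 6.67 kΩ.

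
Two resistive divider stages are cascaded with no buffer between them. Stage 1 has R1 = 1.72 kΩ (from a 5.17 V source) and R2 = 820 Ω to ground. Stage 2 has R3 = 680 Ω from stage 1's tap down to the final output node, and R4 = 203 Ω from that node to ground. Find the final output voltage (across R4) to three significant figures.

V_out ≈ 0.236 V

Stage 2 presents R3+R4 = 883.0 Ω as a load on stage 1's tap.
Stage 1's lower leg becomes R2‖(R3+R4) = 425.2 Ω, so V_mid = 5.17 × 425.2/2145 = 1.025 V.
Stage 2 is itself unloaded: V_out = V_mid × R4/(R3+R4) = 1.025 × 203/883.0 = 0.236 V.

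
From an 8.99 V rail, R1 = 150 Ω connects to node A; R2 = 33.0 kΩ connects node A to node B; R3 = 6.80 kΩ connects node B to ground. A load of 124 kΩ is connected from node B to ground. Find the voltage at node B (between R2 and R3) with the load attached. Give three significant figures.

V ≈ 1.46 V

At node B, R3 is in parallel with the load: R3‖R_L = 6446 Ω.
Below node A the resistance is R2 + (R3‖R_L) = 39450 Ω, so V_A = 8.99 × 39450/39600 = 8.956 V.
Then V_B = V_A × (R3‖R_L)/(R2 + R3‖R_L) = 8.956 × 6446/39450 = 1.46 V.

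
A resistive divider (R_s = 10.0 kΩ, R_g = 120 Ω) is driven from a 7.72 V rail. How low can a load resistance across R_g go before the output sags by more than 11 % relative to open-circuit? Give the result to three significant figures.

R_L(min) ≈ 959 Ω

Output resistance R_th = R_s‖R_g = (10000 × 120)/10120 = 118.6 Ω.
The fractional drop is R_th/(R_th + R_L); requiring this ≤ 0.110 gives R_L ≥ R_th(1/0.110 − 1) = 118.6 × 8.091 = 959 Ω.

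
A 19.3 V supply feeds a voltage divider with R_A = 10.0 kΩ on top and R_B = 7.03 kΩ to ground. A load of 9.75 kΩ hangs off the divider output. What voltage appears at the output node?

V_out ≈ 5.60 V

The load sits in parallel with R_B: R_B‖R_L = (7.03 × 9.75) / (7.03 + 9.75) = 4.085 kΩ.
V_out = 19.3 × 4.085 / (10.0 + 4.085) = 19.3 × 4.085/14.08 = 5.60 V.
(Unloaded it would have been 7.97 V.)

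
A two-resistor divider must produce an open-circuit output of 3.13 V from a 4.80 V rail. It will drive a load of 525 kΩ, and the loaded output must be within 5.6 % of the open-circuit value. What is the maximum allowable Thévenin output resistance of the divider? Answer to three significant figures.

Loading drop = R_th/(R_th + R_L) ≤ 0.0560, so R_th ≤ R_L · ε/(1−ε) = 525 kΩ × 0.0560/0.9440 = 31.1 kΩ.
(Any R1, R2 with R2/(R1+R2) = 0.652 and R1‖R2 ≤ 31.1 kΩ will meet the spec.)

R_th ≤ 31.1 kΩ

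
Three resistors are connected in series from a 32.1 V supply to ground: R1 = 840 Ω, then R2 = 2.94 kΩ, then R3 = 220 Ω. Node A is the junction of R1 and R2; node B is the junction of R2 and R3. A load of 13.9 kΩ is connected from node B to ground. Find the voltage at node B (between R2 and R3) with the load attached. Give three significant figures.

V ≈ 1.74 V

At node B, R3 is in parallel with the load: R3‖R_L = 216.6 Ω.
Below node A the resistance is R2 + (R3‖R_L) = 3157 Ω, so V_A = 32.1 × 3157/3997 = 25.35 V.
Then V_B = V_A × (R3‖R_L)/(R2 + R3‖R_L) = 25.35 × 216.6/3157 = 1.74 V.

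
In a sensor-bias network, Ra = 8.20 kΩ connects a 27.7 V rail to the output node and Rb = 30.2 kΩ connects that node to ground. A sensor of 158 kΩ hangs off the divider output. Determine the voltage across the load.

The load sits in parallel with Rb: Rb‖R_L = (30.2 × 158) / (30.2 + 158) = 25.35 kΩ.
V_out = 27.7 × 25.35 / (8.20 + 25.35) = 27.7 × 25.35/33.55 = 20.9 V.
(Unloaded it would have been 21.8 V.)

V_out ≈ 20.9 V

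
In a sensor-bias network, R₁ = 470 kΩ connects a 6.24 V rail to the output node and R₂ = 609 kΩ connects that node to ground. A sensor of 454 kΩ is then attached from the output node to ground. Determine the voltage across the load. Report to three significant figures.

The load sits in parallel with R₂: R₂‖R_L = (609 × 454) / (609 + 454) = 260.1 kΩ.
V_out = 6.24 × 260.1 / (470 + 260.1) = 6.24 × 260.1/730.1 = 2.22 V.

V_out ≈ 2.22 V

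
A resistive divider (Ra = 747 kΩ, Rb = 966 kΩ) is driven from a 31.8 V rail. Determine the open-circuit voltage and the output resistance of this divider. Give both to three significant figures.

V_th = 17.9 V, R_th = 421 kΩ

V_th is the open-circuit tap voltage: 31.8 × 966/(747 + 966) = 17.9 V.
With the supply zeroed, Ra and Rb appear in parallel from the tap: R_th = Ra‖Rb = (747 × 966)/1713 = 421 kΩ.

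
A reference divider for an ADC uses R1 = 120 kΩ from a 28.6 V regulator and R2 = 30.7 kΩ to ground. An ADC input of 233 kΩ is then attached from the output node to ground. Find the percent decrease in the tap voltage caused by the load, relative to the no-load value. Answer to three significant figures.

9.50 %

The divider's output (Thévenin) resistance is R1‖R2 = 24.45 kΩ.
Fractional drop under load = R_th/(R_th + R_L) = 24.45 / (24.45 + 233) = 0.09496.
So the output falls by 9.50 %.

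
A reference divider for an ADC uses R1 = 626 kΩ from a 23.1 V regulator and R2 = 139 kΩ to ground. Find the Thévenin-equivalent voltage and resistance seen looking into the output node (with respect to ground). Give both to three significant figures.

V_th is the open-circuit tap voltage: 23.1 × 139/(626 + 139) = 4.20 V.
With the supply zeroed, R1 and R2 appear in parallel from the tap: R_th = R1‖R2 = (626 × 139)/765.0 = 114 kΩ.

V_th = 4.20 V, R_th = 114 kΩ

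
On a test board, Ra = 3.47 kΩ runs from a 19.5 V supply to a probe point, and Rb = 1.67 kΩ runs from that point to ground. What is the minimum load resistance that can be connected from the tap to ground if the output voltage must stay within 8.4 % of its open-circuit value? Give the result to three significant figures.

Output resistance R_th = Ra‖Rb = (3.47 × 1.67)/5.140 = 1.127 kΩ.
The fractional drop is R_th/(R_th + R_L); requiring this ≤ 0.0840 gives R_L ≥ R_th(1/0.0840 − 1) = 1.127 × 10.90 = 12.3 kΩ.

R_L(min) ≈ 12.3 kΩ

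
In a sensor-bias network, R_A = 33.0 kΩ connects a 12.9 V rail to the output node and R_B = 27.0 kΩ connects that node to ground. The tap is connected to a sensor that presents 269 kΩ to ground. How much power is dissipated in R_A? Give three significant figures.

Total resistance from the source is R_A + (R_B‖R_L) = 57.54 kΩ, so I = 12.9/57.54 kΩ = 0.2242 mA.
P = I²·R_A = (0.2242 mA)² × 33.0 kΩ = 1.66 mW.

P ≈ 1.66 mW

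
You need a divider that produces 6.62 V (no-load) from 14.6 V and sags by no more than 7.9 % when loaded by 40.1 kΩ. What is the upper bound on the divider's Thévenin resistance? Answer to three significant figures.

R_th ≤ 3.44 kΩ

Loading drop = R_th/(R_th + R_L) ≤ 0.0790, so R_th ≤ R_L · ε/(1−ε) = 40.1 kΩ × 0.0790/0.9210 = 3.44 kΩ.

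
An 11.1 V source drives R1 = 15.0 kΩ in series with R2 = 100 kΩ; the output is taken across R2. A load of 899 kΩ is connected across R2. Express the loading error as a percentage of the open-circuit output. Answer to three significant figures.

1.43 %

The divider's output (Thévenin) resistance is R1‖R2 = 13.04 kΩ.
Fractional drop under load = R_th/(R_th + R_L) = 13.04 / (13.04 + 899) = 0.01430.
So the output falls by 1.43 %.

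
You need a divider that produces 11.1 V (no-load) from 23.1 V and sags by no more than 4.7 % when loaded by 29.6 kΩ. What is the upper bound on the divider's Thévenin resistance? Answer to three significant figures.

Loading drop = R_th/(R_th + R_L) ≤ 0.0470, so R_th ≤ R_L · ε/(1−ε) = 29.6 kΩ × 0.0470/0.9530 = 1.46 kΩ.
(Any R1, R2 with R2/(R1+R2) = 0.481 and R1‖R2 ≤ 1.46 kΩ will meet the spec.)

R_th ≤ 1.46 kΩ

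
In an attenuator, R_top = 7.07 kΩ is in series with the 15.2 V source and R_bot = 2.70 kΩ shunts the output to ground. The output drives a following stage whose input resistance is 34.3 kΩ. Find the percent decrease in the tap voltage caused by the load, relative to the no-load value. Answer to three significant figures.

The divider's output (Thévenin) resistance is R_top‖R_bot = 1.954 kΩ.
Fractional drop under load = R_th/(R_th + R_L) = 1.954 / (1.954 + 34.3) = 0.05389.
So the output falls by 5.39 %.

5.39 %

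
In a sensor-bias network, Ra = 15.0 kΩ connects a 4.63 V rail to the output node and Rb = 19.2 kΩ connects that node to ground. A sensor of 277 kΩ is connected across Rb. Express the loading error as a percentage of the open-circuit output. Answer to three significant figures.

2.95 %

The divider's output (Thévenin) resistance is Ra‖Rb = 8.421 kΩ.
Fractional drop under load = R_th/(R_th + R_L) = 8.421 / (8.421 + 277) = 0.02950.
So the output falls by 2.95 %.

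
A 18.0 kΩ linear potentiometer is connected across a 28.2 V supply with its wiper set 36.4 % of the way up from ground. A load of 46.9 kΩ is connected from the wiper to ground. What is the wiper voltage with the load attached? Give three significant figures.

The wiper splits the pot into (1−α)R = 11.45 kΩ above and αR = 6.552 kΩ below.
Lower section ‖ load = 5.749 kΩ.
V_wiper = 28.2 × 5.749/(11.45 + 5.749) = 9.43 V.

V ≈ 9.43 V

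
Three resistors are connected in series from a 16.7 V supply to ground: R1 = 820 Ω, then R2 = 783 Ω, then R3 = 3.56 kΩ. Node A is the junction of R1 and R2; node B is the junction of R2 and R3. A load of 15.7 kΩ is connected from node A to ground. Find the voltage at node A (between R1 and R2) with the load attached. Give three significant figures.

V ≈ 13.5 V

Below node A the series string R2+R3 = 4343 Ω sits in parallel with the 15700 Ω load: 3402 Ω.
V_A = 16.7 × 3402/(820 + 3402) = 13.5 V.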